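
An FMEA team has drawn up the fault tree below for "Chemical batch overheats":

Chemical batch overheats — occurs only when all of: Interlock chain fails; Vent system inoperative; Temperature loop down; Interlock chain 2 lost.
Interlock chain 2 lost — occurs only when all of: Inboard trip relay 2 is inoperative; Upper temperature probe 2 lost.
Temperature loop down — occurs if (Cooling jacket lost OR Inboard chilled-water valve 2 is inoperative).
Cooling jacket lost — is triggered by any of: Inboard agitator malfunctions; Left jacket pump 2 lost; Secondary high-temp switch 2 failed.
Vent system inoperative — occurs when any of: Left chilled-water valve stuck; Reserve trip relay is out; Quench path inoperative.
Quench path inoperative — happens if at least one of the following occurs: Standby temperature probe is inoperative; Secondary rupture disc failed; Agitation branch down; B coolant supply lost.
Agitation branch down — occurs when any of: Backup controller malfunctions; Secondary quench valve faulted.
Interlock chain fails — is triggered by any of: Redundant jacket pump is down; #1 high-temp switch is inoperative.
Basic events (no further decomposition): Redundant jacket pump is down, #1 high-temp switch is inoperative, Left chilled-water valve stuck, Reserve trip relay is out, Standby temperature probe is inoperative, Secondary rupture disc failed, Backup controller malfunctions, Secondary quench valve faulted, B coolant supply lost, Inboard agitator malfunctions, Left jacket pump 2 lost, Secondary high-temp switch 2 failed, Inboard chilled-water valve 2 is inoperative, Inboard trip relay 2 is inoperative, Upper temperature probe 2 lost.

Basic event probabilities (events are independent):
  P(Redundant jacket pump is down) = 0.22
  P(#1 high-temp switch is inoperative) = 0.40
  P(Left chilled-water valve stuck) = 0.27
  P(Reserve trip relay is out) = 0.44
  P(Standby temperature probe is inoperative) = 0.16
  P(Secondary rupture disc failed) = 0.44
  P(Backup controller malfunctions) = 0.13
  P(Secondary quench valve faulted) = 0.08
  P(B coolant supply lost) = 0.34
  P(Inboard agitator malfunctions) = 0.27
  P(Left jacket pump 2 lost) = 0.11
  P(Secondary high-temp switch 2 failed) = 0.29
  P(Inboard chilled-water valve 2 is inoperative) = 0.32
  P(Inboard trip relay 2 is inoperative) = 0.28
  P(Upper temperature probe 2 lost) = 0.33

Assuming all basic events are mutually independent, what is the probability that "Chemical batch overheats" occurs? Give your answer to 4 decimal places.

P(Interlock chain fails) [OR] = 1 − (1−0.22) × (1−0.40) = 0.532000
P(Agitation branch down) [OR] = 1 − (1−0.13) × (1−0.08) = 0.199600
P(Quench path inoperative) [OR] = 1 − (1−0.16) × (1−0.44) × (1−0.199600) × (1−0.34) = 0.751505
P(Vent system inoperative) [OR] = 1 − (1−0.27) × (1−0.44) × (1−0.751505) = 0.898415
P(Cooling jacket lost) [OR] = 1 − (1−0.27) × (1−0.11) × (1−0.29) = 0.538713
P(Temperature loop down) [OR] = 1 − (1−0.538713) × (1−0.32) = 0.686325
P(Interlock chain 2 lost) [AND] = 0.28 × 0.33 = 0.092400
P(Chemical batch overheats) [AND] = 0.532000 × 0.898415 × 0.686325 × 0.092400 = 0.030310
Rounded to 4 decimal places: P(Chemical batch overheats) ≈ 0.0303.

0.0303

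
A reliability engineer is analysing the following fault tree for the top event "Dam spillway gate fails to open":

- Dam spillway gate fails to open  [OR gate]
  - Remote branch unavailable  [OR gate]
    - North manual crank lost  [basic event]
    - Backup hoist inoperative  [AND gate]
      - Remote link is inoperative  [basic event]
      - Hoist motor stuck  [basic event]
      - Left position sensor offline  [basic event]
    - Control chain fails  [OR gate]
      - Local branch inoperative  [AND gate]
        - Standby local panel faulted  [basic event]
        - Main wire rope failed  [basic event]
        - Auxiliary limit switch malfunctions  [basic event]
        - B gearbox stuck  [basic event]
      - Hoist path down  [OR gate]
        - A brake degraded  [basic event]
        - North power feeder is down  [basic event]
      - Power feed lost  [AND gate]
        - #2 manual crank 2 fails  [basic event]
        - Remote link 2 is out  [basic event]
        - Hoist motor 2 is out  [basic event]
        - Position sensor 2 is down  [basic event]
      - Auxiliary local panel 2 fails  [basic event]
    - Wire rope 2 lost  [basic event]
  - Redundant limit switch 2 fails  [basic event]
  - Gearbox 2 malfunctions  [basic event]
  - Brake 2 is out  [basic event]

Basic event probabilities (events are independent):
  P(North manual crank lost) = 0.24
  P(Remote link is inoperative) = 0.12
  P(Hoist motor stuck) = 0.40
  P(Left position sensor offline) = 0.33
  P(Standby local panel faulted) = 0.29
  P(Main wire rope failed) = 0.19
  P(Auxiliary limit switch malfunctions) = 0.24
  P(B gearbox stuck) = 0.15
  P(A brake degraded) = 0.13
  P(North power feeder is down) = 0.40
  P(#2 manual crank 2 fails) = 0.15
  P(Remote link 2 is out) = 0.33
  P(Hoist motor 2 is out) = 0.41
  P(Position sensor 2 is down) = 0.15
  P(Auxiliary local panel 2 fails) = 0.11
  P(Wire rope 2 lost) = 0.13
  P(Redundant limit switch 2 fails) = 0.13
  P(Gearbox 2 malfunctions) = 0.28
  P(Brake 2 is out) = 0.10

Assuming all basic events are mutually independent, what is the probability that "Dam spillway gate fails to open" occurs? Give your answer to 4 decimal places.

P(Backup hoist inoperative) [AND] = 0.12 × 0.40 × 0.33 = 0.015840
P(Local branch inoperative) [AND] = 0.29 × 0.19 × 0.24 × 0.15 = 0.001984
P(Hoist path down) [OR] = 1 − (1−0.13) × (1−0.40) = 0.478000
P(Power feed lost) [AND] = 0.15 × 0.33 × 0.41 × 0.15 = 0.003044
P(Control chain fails) [OR] = 1 − (1−0.001984) × (1−0.478000) × (1−0.003044) × (1−0.11) = 0.537753
P(Remote branch unavailable) [OR] = 1 − (1−0.24) × (1−0.015840) × (1−0.537753) × (1−0.13) = 0.699204
P(Dam spillway gate fails to open) [OR] = 1 − (1−0.699204) × (1−0.13) × (1−0.28) × (1−0.10) = 0.830423
Rounded to 4 decimal places: P(Dam spillway gate fails to open) ≈ 0.8304.

0.8304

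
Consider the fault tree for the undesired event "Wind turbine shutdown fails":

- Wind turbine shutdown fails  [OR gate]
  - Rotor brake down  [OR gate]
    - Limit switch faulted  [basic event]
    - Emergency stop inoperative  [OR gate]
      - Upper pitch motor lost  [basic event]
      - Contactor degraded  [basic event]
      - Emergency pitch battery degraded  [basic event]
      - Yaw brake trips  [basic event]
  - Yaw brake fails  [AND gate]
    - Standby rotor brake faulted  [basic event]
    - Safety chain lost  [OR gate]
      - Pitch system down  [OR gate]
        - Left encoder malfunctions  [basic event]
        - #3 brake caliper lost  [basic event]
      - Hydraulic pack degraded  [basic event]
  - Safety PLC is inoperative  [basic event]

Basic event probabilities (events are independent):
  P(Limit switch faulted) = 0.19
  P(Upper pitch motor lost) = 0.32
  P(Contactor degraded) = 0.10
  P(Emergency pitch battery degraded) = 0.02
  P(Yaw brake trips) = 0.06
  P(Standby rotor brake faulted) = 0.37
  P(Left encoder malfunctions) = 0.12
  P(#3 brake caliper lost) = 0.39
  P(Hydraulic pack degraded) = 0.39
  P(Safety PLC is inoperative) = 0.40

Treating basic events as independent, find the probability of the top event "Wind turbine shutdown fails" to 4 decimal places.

P(Emergency stop inoperative) [OR] = 1 − (1−0.32) × (1−0.10) × (1−0.02) × (1−0.06) = 0.436226
P(Rotor brake down) [OR] = 1 − (1−0.19) × (1−0.436226) = 0.543343
P(Pitch system down) [OR] = 1 − (1−0.12) × (1−0.39) = 0.463200
P(Safety chain lost) [OR] = 1 − (1−0.463200) × (1−0.39) = 0.672552
P(Yaw brake fails) [AND] = 0.37 × 0.672552 = 0.248844
P(Wind turbine shutdown fails) [OR] = 1 − (1−0.543343) × (1−0.248844) × (1−0.40) = 0.794188
Rounded to 4 decimal places: P(Wind turbine shutdown fails) ≈ 0.7942.

0.7942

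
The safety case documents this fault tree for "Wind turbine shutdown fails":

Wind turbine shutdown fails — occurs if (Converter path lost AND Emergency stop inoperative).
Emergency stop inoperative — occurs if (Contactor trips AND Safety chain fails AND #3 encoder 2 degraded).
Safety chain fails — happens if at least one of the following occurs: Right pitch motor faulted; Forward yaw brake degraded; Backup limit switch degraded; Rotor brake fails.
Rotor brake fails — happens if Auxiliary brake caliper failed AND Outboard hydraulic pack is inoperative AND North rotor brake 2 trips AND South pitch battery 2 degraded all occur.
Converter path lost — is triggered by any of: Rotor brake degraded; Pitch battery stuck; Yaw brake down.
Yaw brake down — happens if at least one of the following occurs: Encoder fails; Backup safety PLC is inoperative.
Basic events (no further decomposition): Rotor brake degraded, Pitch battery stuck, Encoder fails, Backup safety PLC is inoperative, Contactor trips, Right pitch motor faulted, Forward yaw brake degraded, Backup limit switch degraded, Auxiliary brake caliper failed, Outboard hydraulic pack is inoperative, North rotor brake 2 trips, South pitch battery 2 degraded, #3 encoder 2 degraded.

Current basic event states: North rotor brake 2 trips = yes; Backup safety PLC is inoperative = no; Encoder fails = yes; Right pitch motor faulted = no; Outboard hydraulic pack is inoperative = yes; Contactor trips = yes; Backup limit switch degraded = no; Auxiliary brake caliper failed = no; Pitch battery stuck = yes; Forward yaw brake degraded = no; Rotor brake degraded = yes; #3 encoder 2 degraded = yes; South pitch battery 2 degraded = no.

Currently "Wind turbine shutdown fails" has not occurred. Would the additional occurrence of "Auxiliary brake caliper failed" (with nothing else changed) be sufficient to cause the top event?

Counterfactual: set "Auxiliary brake caliper failed" to occurred.
Yaw brake down [OR]: Encoder fails=occurs, Backup safety PLC is inoperative=not → at least one input occurs → occurs.
Converter path lost [OR]: Rotor brake degraded=occurs, Pitch battery stuck=occurs, Yaw brake down=occurs → at least one input occurs → occurs.
Rotor brake fails [AND]: Auxiliary brake caliper failed=occurs, Outboard hydraulic pack is inoperative=occurs, North rotor brake 2 trips=occurs, South pitch battery 2 degraded=not → not all inputs occur → does not occur.
Safety chain fails [OR]: Right pitch motor faulted=not, Forward yaw brake degraded=not, Backup limit switch degraded=not, Rotor brake fails=not → no input occurs → does not occur.
Emergency stop inoperative [AND]: Contactor trips=occurs, Safety chain fails=not, #3 encoder 2 degraded=occurs → not all inputs occur → does not occur.
Wind turbine shutdown fails [AND]: Converter path lost=occurs, Emergency stop inoperative=not → not all inputs occur → does not occur.

No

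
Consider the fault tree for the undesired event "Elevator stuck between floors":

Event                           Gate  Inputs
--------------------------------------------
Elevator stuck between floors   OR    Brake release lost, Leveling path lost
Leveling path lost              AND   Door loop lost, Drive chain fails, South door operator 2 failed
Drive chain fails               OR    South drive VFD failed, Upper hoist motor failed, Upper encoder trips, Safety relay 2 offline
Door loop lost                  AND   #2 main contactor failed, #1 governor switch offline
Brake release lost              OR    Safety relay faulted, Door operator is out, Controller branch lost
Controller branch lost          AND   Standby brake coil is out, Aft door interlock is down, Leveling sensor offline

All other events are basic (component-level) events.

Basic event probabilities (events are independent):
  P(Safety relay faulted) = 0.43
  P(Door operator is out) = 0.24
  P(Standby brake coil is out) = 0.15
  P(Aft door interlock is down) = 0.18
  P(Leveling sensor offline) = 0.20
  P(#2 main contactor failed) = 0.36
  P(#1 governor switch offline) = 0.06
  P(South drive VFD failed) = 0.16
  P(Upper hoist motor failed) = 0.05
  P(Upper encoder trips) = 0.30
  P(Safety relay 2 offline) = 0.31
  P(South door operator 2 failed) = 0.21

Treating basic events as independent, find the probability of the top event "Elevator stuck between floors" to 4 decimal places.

P(Controller branch lost) [AND] = 0.15 × 0.18 × 0.20 = 0.005400
P(Brake release lost) [OR] = 1 − (1−0.43) × (1−0.24) × (1−0.005400) = 0.569139
P(Door loop lost) [AND] = 0.36 × 0.06 = 0.021600
P(Drive chain fails) [OR] = 1 − (1−0.16) × (1−0.05) × (1−0.30) × (1−0.31) = 0.614566
P(Leveling path lost) [AND] = 0.021600 × 0.614566 × 0.21 = 0.002788
P(Elevator stuck between floors) [OR] = 1 − (1−0.569139) × (1−0.002788) = 0.570340
Rounded to 4 decimal places: P(Elevator stuck between floors) ≈ 0.5703.

0.5703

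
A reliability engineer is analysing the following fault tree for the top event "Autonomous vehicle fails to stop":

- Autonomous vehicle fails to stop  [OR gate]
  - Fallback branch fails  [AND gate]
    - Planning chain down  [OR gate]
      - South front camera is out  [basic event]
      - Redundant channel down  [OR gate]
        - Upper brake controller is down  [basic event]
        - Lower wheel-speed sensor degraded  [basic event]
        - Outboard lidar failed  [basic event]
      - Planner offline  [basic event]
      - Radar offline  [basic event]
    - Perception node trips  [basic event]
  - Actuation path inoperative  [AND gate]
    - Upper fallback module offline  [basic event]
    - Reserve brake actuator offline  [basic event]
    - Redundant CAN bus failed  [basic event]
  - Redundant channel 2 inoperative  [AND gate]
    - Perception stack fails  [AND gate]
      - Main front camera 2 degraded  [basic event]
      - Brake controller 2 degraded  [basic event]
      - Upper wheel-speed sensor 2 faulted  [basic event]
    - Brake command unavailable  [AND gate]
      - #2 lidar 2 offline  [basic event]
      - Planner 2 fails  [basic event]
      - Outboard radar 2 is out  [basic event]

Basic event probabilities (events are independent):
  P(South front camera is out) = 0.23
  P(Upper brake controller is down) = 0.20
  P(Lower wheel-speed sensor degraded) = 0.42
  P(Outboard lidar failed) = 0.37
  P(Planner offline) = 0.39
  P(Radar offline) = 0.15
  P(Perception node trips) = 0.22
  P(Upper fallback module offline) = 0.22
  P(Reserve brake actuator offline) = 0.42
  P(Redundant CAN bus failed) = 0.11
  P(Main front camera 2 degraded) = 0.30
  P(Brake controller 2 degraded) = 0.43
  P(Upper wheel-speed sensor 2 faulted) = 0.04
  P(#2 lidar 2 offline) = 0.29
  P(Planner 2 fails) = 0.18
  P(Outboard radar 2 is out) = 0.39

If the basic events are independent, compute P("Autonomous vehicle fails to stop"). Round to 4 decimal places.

0.2026

P(Redundant channel down) [OR] = 1 − (1−0.20) × (1−0.42) × (1−0.37) = 0.707680
P(Planning chain down) [OR] = 1 − (1−0.23) × (1−0.707680) × (1−0.39) × (1−0.15) = 0.883293
P(Fallback branch fails) [AND] = 0.883293 × 0.22 = 0.194324
P(Actuation path inoperative) [AND] = 0.22 × 0.42 × 0.11 = 0.010164
P(Perception stack fails) [AND] = 0.30 × 0.43 × 0.04 = 0.005160
P(Brake command unavailable) [AND] = 0.29 × 0.18 × 0.39 = 0.020358
P(Redundant channel 2 inoperative) [AND] = 0.005160 × 0.020358 = 0.000105
P(Autonomous vehicle fails to stop) [OR] = 1 − (1−0.194324) × (1−0.010164) × (1−0.000105) = 0.202597
Rounded to 4 decimal places: P(Autonomous vehicle fails to stop) ≈ 0.2026.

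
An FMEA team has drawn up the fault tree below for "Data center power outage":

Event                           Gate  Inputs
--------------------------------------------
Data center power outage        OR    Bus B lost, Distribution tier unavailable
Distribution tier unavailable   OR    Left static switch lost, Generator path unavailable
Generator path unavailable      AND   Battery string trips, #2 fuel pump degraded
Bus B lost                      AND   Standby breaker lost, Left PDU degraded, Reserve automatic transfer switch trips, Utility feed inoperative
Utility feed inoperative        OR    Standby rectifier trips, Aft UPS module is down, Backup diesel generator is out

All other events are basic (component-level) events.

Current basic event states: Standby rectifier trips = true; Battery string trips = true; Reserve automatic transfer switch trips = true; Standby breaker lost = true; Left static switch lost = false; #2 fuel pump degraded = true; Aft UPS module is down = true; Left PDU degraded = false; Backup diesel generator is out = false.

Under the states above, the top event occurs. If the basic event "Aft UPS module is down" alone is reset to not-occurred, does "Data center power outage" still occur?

Yes

Counterfactual: set "Aft UPS module is down" to not occurred.
Utility feed inoperative [OR]: Standby rectifier trips=occurs, Aft UPS module is down=not, Backup diesel generator is out=not → at least one input occurs → occurs.
Bus B lost [AND]: Standby breaker lost=occurs, Left PDU degraded=not, Reserve automatic transfer switch trips=occurs, Utility feed inoperative=occurs → not all inputs occur → does not occur.
Generator path unavailable [AND]: Battery string trips=occurs, #2 fuel pump degraded=occurs → all inputs occur → occurs.
Distribution tier unavailable [OR]: Left static switch lost=not, Generator path unavailable=occurs → at least one input occurs → occurs.
Data center power outage [OR]: Bus B lost=not, Distribution tier unavailable=occurs → at least one input occurs → occurs.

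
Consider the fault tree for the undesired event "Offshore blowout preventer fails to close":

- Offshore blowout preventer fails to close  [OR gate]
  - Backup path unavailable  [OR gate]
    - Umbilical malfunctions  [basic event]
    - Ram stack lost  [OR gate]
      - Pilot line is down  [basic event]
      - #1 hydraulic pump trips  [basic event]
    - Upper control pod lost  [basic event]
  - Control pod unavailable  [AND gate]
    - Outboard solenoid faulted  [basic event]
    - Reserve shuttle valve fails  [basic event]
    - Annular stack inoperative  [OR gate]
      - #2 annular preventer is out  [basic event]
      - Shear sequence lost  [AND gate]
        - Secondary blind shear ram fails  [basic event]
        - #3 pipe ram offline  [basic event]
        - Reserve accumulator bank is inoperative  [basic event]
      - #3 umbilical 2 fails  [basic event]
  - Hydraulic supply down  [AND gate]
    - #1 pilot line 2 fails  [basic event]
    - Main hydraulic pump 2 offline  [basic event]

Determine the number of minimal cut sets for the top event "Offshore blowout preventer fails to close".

Ram stack lost [OR]: union of children's cut sets → 2 cut set(s).
Backup path unavailable [OR]: union of children's cut sets → 4 cut set(s).
Shear sequence lost [AND]: one cut set from each child combined → 1 × 1 × 1 = 1 cut set(s).
Annular stack inoperative [OR]: union of children's cut sets → 3 cut set(s).
Control pod unavailable [AND]: one cut set from each child combined → 1 × 1 × 3 = 3 cut set(s).
Hydraulic supply down [AND]: one cut set from each child combined → 1 × 1 = 1 cut set(s).
Offshore blowout preventer fails to close [OR]: union of children's cut sets → 8 cut set(s).
Minimal cut sets: {Umbilical malfunctions}; {Pilot line is down}; {#1 hydraulic pump trips}; {Upper control pod lost}; {#2 annular preventer is out, Outboard solenoid faulted, Reserve shuttle valve fails}; {#3 pipe ram offline, Outboard solenoid faulted, Reserve accumulator bank is inoperative, Reserve shuttle valve fails, Secondary blind shear ram fails}; {#3 umbilical 2 fails, Outboard solenoid faulted, Reserve shuttle valve fails}; {#1 pilot line 2 fails, Main hydraulic pump 2 offline}.

8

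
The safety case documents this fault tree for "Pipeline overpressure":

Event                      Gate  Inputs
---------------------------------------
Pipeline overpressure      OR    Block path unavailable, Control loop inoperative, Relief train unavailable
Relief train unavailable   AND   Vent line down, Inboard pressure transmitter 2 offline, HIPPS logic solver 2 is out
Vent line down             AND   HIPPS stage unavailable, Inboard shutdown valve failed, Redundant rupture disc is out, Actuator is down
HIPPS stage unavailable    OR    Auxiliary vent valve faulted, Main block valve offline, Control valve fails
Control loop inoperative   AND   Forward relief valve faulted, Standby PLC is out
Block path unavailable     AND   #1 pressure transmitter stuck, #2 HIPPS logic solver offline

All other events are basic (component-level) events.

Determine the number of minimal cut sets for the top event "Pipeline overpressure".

Block path unavailable [AND]: one cut set from each child combined → 1 × 1 = 1 cut set(s).
Control loop inoperative [AND]: one cut set from each child combined → 1 × 1 = 1 cut set(s).
HIPPS stage unavailable [OR]: union of children's cut sets → 3 cut set(s).
Vent line down [AND]: one cut set from each child combined → 3 × 1 × 1 × 1 = 3 cut set(s).
Relief train unavailable [AND]: one cut set from each child combined → 3 × 1 × 1 = 3 cut set(s).
Pipeline overpressure [OR]: union of children's cut sets → 5 cut set(s).
Minimal cut sets: {#1 pressure transmitter stuck, #2 HIPPS logic solver offline}; {Forward relief valve faulted, Standby PLC is out}; {Actuator is down, Auxiliary vent valve faulted, HIPPS logic solver 2 is out, Inboard pressure transmitter 2 offline, Inboard shutdown valve failed, Redundant rupture disc is out}; {Actuator is down, HIPPS logic solver 2 is out, Inboard pressure transmitter 2 offline, Inboard shutdown valve failed, Main block valve offline, Redundant rupture disc is out}; {Actuator is down, Control valve fails, HIPPS logic solver 2 is out, Inboard pressure transmitter 2 offline, Inboard shutdown valve failed, Redundant rupture disc is out}.

5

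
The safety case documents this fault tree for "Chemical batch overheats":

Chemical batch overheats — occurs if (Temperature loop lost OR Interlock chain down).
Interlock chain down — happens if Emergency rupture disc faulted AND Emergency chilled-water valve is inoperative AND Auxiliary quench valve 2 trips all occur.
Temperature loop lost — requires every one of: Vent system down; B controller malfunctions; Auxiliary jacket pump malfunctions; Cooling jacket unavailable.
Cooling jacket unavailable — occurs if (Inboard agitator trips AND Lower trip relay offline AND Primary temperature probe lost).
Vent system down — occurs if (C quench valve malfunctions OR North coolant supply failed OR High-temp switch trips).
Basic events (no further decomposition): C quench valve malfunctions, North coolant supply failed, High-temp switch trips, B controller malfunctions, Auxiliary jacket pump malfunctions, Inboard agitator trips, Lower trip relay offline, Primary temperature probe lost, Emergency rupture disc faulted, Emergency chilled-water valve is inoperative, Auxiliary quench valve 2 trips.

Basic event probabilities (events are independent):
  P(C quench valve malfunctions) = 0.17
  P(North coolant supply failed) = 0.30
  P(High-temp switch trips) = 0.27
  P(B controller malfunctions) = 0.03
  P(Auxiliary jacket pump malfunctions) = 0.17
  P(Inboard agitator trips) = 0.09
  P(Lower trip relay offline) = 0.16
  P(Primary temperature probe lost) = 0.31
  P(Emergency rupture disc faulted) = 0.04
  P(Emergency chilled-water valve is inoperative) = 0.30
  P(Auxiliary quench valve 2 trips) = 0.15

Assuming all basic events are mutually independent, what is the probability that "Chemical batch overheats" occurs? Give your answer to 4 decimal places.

0.0018

P(Vent system down) [OR] = 1 − (1−0.17) × (1−0.30) × (1−0.27) = 0.575870
P(Cooling jacket unavailable) [AND] = 0.09 × 0.16 × 0.31 = 0.004464
P(Temperature loop lost) [AND] = 0.575870 × 0.03 × 0.17 × 0.004464 = 0.000013
P(Interlock chain down) [AND] = 0.04 × 0.30 × 0.15 = 0.001800
P(Chemical batch overheats) [OR] = 1 − (1−0.000013) × (1−0.001800) = 0.001813
Rounded to 4 decimal places: P(Chemical batch overheats) ≈ 0.0018.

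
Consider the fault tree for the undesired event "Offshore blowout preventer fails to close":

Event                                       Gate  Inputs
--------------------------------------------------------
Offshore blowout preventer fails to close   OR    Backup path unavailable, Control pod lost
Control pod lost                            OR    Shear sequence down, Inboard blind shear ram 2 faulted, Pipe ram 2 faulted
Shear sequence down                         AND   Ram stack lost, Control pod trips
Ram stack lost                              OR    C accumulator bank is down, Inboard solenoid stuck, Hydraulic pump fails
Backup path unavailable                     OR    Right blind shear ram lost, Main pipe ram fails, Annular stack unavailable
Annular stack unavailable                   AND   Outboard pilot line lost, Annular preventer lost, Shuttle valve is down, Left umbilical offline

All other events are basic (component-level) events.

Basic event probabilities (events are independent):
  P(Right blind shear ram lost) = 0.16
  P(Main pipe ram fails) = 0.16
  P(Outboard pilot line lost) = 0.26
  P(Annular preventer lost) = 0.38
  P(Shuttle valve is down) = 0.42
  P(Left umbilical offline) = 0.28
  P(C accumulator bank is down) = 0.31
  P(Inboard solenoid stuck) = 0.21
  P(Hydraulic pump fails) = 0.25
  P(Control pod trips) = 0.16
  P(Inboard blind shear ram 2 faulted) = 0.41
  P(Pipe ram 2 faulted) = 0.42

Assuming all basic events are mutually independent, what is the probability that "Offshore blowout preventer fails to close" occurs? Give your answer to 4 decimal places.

P(Annular stack unavailable) [AND] = 0.26 × 0.38 × 0.42 × 0.28 = 0.011619
P(Backup path unavailable) [OR] = 1 − (1−0.16) × (1−0.16) × (1−0.011619) = 0.302598
P(Ram stack lost) [OR] = 1 − (1−0.31) × (1−0.21) × (1−0.25) = 0.591175
P(Shear sequence down) [AND] = 0.591175 × 0.16 = 0.094588
P(Control pod lost) [OR] = 1 − (1−0.094588) × (1−0.41) × (1−0.42) = 0.690168
P(Offshore blowout preventer fails to close) [OR] = 1 − (1−0.302598) × (1−0.690168) = 0.783923
Rounded to 4 decimal places: P(Offshore blowout preventer fails to close) ≈ 0.7839.

0.7839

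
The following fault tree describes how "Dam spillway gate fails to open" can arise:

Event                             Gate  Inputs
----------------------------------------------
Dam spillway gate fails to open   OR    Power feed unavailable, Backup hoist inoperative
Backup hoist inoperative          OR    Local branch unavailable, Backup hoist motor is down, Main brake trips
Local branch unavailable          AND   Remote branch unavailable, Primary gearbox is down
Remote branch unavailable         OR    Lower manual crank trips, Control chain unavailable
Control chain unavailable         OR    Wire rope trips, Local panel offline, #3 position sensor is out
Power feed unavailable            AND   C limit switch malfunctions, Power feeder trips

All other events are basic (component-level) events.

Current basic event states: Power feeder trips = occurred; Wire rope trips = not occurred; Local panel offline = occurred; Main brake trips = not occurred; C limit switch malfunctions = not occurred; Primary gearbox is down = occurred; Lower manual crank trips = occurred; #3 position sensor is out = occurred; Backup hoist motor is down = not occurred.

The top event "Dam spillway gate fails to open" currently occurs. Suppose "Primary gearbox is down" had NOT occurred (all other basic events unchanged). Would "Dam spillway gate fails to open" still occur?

Counterfactual: set "Primary gearbox is down" to not occurred.
Power feed unavailable [AND]: C limit switch malfunctions=not, Power feeder trips=occurs → not all inputs occur → does not occur.
Control chain unavailable [OR]: Wire rope trips=not, Local panel offline=occurs, #3 position sensor is out=occurs → at least one input occurs → occurs.
Remote branch unavailable [OR]: Lower manual crank trips=occurs, Control chain unavailable=occurs → at least one input occurs → occurs.
Local branch unavailable [AND]: Remote branch unavailable=occurs, Primary gearbox is down=not → not all inputs occur → does not occur.
Backup hoist inoperative [OR]: Local branch unavailable=not, Backup hoist motor is down=not, Main brake trips=not → no input occurs → does not occur.
Dam spillway gate fails to open [OR]: Power feed unavailable=not, Backup hoist inoperative=not → no input occurs → does not occur.

No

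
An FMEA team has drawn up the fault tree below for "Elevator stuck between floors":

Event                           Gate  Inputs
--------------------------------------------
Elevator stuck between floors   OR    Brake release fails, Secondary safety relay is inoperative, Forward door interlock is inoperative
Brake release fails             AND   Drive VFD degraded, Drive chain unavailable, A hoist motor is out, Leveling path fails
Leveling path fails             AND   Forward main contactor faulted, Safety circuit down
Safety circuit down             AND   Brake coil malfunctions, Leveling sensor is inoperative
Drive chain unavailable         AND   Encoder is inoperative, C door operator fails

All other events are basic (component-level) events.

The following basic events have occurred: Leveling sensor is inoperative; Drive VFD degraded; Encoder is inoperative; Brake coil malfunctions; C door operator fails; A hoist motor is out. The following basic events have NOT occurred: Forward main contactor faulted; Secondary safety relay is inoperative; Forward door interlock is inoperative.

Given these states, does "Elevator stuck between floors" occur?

No

Drive chain unavailable [AND]: Encoder is inoperative=occurs, C door operator fails=occurs → all inputs occur → occurs.
Safety circuit down [AND]: Brake coil malfunctions=occurs, Leveling sensor is inoperative=occurs → all inputs occur → occurs.
Leveling path fails [AND]: Forward main contactor faulted=not, Safety circuit down=occurs → not all inputs occur → does not occur.
Brake release fails [AND]: Drive VFD degraded=occurs, Drive chain unavailable=occurs, A hoist motor is out=occurs, Leveling path fails=not → not all inputs occur → does not occur.
Elevator stuck between floors [OR]: Brake release fails=not, Secondary safety relay is inoperative=not, Forward door interlock is inoperative=not → no input occurs → does not occur.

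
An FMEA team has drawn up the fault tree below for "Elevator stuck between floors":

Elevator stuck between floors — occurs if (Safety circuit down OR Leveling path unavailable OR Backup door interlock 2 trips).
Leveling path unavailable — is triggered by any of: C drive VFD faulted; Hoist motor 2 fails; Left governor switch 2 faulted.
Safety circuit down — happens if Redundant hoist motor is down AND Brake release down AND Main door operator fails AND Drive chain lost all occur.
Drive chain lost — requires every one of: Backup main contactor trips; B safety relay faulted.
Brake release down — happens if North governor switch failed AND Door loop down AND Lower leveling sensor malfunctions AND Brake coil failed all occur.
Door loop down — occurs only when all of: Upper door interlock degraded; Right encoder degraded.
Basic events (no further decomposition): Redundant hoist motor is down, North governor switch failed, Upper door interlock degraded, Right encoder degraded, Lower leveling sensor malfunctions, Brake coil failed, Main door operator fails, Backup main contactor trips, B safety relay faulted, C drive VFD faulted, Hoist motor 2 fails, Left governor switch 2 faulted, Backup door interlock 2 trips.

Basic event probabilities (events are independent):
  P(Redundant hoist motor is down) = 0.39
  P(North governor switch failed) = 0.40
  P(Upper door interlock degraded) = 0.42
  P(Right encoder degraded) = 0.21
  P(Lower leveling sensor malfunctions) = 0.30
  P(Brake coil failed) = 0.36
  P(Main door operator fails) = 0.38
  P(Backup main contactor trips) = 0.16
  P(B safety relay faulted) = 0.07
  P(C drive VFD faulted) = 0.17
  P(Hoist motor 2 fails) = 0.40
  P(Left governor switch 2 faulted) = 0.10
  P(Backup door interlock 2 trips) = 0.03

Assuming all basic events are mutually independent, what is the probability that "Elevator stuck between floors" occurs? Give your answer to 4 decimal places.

P(Door loop down) [AND] = 0.42 × 0.21 = 0.088200
P(Brake release down) [AND] = 0.40 × 0.088200 × 0.30 × 0.36 = 0.003810
P(Drive chain lost) [AND] = 0.16 × 0.07 = 0.011200
P(Safety circuit down) [AND] = 0.39 × 0.003810 × 0.38 × 0.011200 = 0.000006
P(Leveling path unavailable) [OR] = 1 − (1−0.17) × (1−0.40) × (1−0.10) = 0.551800
P(Elevator stuck between floors) [OR] = 1 − (1−0.000006) × (1−0.551800) × (1−0.03) = 0.565249
Rounded to 4 decimal places: P(Elevator stuck between floors) ≈ 0.5652.

0.5652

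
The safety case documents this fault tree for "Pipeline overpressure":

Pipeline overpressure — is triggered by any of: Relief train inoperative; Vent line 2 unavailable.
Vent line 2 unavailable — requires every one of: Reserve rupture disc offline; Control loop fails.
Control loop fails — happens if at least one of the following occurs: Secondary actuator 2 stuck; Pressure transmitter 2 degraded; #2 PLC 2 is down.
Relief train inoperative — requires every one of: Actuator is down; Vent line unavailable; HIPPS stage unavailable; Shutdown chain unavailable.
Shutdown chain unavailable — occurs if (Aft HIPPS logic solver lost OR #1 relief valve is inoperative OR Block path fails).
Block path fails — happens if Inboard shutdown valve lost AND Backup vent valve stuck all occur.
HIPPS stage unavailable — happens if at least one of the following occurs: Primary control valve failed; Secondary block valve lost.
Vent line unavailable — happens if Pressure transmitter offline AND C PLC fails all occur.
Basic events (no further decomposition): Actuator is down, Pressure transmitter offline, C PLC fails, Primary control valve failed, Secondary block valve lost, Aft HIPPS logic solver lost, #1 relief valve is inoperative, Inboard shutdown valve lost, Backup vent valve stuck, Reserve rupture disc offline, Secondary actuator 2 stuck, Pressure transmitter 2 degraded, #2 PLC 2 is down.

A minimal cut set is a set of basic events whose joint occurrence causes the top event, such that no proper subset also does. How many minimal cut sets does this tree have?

Vent line unavailable [AND]: one cut set from each child combined → 1 × 1 = 1 cut set(s).
HIPPS stage unavailable [OR]: union of children's cut sets → 2 cut set(s).
Block path fails [AND]: one cut set from each child combined → 1 × 1 = 1 cut set(s).
Shutdown chain unavailable [OR]: union of children's cut sets → 3 cut set(s).
Relief train inoperative [AND]: one cut set from each child combined → 1 × 1 × 2 × 3 = 6 cut set(s).
Control loop fails [OR]: union of children's cut sets → 3 cut set(s).
Vent line 2 unavailable [AND]: one cut set from each child combined → 1 × 3 = 3 cut set(s).
Pipeline overpressure [OR]: union of children's cut sets → 9 cut set(s).
Minimal cut sets: {Actuator is down, Aft HIPPS logic solver lost, C PLC fails, Pressure transmitter offline, Primary control valve failed}; {#1 relief valve is inoperative, Actuator is down, C PLC fails, Pressure transmitter offline, Primary control valve failed}; {Actuator is down, Backup vent valve stuck, C PLC fails, Inboard shutdown valve lost, Pressure transmitter offline, Primary control valve failed}; {Actuator is down, Aft HIPPS logic solver lost, C PLC fails, Pressure transmitter offline, Secondary block valve lost}; {#1 relief valve is inoperative, Actuator is down, C PLC fails, Pressure transmitter offline, Secondary block valve lost}; {Actuator is down, Backup vent valve stuck, C PLC fails, Inboard shutdown valve lost, Pressure transmitter offline, Secondary block valve lost}; {Reserve rupture disc offline, Secondary actuator 2 stuck}; {Pressure transmitter 2 degraded, Reserve rupture disc offline}; {#2 PLC 2 is down, Reserve rupture disc offline}.

9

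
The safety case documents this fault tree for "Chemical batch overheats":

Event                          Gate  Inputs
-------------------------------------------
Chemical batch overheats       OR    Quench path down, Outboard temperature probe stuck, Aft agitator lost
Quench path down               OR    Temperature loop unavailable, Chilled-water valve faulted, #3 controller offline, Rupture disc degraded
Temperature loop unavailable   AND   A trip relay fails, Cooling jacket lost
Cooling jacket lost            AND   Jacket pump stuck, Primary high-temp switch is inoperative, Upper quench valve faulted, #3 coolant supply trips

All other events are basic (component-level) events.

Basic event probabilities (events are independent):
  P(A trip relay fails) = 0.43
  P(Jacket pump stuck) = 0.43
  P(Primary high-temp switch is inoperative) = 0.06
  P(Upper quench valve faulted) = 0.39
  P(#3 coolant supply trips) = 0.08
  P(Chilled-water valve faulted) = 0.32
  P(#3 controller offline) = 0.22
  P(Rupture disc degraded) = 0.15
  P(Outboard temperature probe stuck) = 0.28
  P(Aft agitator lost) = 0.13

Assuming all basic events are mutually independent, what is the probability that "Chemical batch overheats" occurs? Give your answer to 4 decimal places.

P(Cooling jacket lost) [AND] = 0.43 × 0.06 × 0.39 × 0.08 = 0.000805
P(Temperature loop unavailable) [AND] = 0.43 × 0.000805 = 0.000346
P(Quench path down) [OR] = 1 − (1−0.000346) × (1−0.32) × (1−0.22) × (1−0.15) = 0.549316
P(Chemical batch overheats) [OR] = 1 − (1−0.549316) × (1−0.28) × (1−0.13) = 0.717692
Rounded to 4 decimal places: P(Chemical batch overheats) ≈ 0.7177.

0.7177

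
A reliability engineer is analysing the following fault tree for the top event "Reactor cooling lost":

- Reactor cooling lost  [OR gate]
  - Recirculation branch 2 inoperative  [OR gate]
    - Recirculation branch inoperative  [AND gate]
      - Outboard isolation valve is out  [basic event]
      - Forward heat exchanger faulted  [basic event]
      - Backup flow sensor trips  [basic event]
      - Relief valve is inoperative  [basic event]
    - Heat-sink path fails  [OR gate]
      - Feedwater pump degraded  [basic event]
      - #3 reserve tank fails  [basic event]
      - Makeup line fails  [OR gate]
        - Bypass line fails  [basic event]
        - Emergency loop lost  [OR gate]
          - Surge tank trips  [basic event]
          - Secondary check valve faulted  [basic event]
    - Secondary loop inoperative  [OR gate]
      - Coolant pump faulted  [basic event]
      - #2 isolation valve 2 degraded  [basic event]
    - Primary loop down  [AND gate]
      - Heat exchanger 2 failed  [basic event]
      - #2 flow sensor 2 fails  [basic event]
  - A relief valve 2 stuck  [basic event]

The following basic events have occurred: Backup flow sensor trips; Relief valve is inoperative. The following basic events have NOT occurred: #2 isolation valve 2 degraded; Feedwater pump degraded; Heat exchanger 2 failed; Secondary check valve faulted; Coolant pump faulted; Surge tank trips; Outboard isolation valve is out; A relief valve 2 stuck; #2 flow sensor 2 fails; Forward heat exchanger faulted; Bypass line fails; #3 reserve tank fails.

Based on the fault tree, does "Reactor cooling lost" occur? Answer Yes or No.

Recirculation branch inoperative [AND]: Outboard isolation valve is out=not, Forward heat exchanger faulted=not, Backup flow sensor trips=occurs, Relief valve is inoperative=occurs → not all inputs occur → does not occur.
Emergency loop lost [OR]: Surge tank trips=not, Secondary check valve faulted=not → no input occurs → does not occur.
Makeup line fails [OR]: Bypass line fails=not, Emergency loop lost=not → no input occurs → does not occur.
Heat-sink path fails [OR]: Feedwater pump degraded=not, #3 reserve tank fails=not, Makeup line fails=not → no input occurs → does not occur.
Secondary loop inoperative [OR]: Coolant pump faulted=not, #2 isolation valve 2 degraded=not → no input occurs → does not occur.
Primary loop down [AND]: Heat exchanger 2 failed=not, #2 flow sensor 2 fails=not → not all inputs occur → does not occur.
Recirculation branch 2 inoperative [OR]: Recirculation branch inoperative=not, Heat-sink path fails=not, Secondary loop inoperative=not, Primary loop down=not → no input occurs → does not occur.
Reactor cooling lost [OR]: Recirculation branch 2 inoperative=not, A relief valve 2 stuck=not → no input occurs → does not occur.

No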